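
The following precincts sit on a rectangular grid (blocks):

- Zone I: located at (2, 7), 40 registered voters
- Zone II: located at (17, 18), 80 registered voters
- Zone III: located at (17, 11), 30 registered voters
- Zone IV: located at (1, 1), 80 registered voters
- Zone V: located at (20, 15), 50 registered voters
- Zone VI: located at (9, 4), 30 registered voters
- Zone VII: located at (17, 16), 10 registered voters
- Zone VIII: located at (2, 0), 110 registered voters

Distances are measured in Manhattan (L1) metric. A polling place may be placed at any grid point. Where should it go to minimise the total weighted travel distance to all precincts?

Manhattan distance separates: Σwᵢ(|x−xᵢ|+|y−yᵢ|) = Σwᵢ|x−xᵢ| + Σwᵢ|y−yᵢ|, so x and y are optimised independently as 1-D weighted medians.
Total weight W = 430; half = 215.
x-coordinate, sorted with cumulative weight:
  x=1 (Zone IV, w=80) cum 80
  x=2 (Zone I, w=40) cum 120
  x=2 (Zone VIII, w=110) cum 230  ← median
  x=9 (Zone VI, w=30) cum 260
  x=17 (Zone II, w=80) cum 340
  x=17 (Zone III, w=30) cum 370
  x=17 (Zone VII, w=10) cum 380
  x=20 (Zone V, w=50) cum 430
⇒ x* = 2
y-coordinate, sorted with cumulative weight:
  y=0 (Zone VIII, w=110) cum 110
  y=1 (Zone IV, w=80) cum 190
  y=4 (Zone VI, w=30) cum 220  ← median
  y=7 (Zone I, w=40) cum 260
  y=11 (Zone III, w=30) cum 290
  y=15 (Zone V, w=50) cum 340
  y=16 (Zone VII, w=10) cum 350
  y=18 (Zone II, w=80) cum 430
⇒ y* = 4

(2, 4)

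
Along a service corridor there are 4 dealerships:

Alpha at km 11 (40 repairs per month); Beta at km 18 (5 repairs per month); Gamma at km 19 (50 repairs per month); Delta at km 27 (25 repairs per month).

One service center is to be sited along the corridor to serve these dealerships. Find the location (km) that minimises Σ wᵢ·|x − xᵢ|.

For a sum of weighted absolute distances on a line, the optimum is the weighted median (not the mean). Total weight W = 120; half-weight = 60.
Sort by position and accumulate weight:
  km 11 (Alpha, w=40) → cum 40
  km 18 (Beta, w=5) → cum 45
  km 19 (Gamma, w=50) → cum 95  ≥ 60 → median here
  km 27 (Delta, w=25) → cum 120
Optimal location: km 19.

x = 19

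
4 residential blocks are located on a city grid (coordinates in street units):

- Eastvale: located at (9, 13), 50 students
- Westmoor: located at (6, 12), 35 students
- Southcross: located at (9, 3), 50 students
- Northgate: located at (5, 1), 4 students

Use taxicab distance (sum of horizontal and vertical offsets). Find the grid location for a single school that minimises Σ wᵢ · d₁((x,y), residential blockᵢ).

Manhattan distance separates: Σwᵢ(|x−xᵢ|+|y−yᵢ|) = Σwᵢ|x−xᵢ| + Σwᵢ|y−yᵢ|, so x and y are optimised independently as 1-D weighted medians.
Total weight W = 139; half = 69.5.
x-coordinate, sorted with cumulative weight:
  x=5 (Northgate, w=4) cum 4
  x=6 (Westmoor, w=35) cum 39
  x=9 (Eastvale, w=50) cum 89  ← median
  x=9 (Southcross, w=50) cum 139
⇒ x* = 9
y-coordinate, sorted with cumulative weight:
  y=1 (Northgate, w=4) cum 4
  y=3 (Southcross, w=50) cum 54
  y=12 (Westmoor, w=35) cum 89  ← median
  y=13 (Eastvale, w=50) cum 139
⇒ y* = 12

(9, 12)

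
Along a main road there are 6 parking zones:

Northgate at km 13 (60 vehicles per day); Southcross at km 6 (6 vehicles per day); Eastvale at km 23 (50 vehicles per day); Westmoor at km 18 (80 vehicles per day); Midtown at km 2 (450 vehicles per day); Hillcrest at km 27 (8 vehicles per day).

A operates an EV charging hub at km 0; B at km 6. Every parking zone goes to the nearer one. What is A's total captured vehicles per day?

The indifferent point is the midpoint (0+6)/2 = 3; parking zones left of it (closer to A at 0) go to A, those right go to B.
  Midtown at 2 (w=450) → A
  Southcross at 6 (w=6) → B
  Northgate at 13 (w=60) → B
  Westmoor at 18 (w=80) → B
  Eastvale at 23 (w=50) → B
  Hillcrest at 27 (w=8) → B
A captures 450; B captures 204.

450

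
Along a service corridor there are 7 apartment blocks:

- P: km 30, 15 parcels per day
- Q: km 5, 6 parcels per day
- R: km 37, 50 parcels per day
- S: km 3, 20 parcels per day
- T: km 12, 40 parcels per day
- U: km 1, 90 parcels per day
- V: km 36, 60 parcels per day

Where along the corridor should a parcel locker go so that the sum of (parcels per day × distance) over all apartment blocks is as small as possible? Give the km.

x = 12

For a sum of weighted absolute distances on a line, the optimum is the weighted median (not the mean). Total weight W = 281; half-weight = 140.5.
Sort by position and accumulate weight:
  km 1 (U, w=90) → cum 90
  km 3 (S, w=20) → cum 110
  km 5 (Q, w=6) → cum 116
  km 12 (T, w=40) → cum 156  ≥ 140.5 → median here
  km 30 (P, w=15) → cum 171
  km 36 (V, w=60) → cum 231
  km 37 (R, w=50) → cum 281
Optimal location: km 12.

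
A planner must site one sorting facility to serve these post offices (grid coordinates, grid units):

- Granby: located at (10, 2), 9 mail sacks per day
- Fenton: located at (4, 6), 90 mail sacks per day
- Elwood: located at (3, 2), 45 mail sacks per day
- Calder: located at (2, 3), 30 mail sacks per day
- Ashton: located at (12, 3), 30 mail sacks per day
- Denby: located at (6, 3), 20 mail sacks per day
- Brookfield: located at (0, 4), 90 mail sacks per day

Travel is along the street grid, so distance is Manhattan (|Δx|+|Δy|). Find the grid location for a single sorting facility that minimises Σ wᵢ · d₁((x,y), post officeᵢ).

Manhattan distance separates: Σwᵢ(|x−xᵢ|+|y−yᵢ|) = Σwᵢ|x−xᵢ| + Σwᵢ|y−yᵢ|, so x and y are optimised independently as 1-D weighted medians.
Total weight W = 314; half = 157.
x-coordinate, sorted with cumulative weight:
  x=0 (Brookfield, w=90) cum 90
  x=2 (Calder, w=30) cum 120
  x=3 (Elwood, w=45) cum 165  ← median
  x=4 (Fenton, w=90) cum 255
  x=6 (Denby, w=20) cum 275
  x=10 (Granby, w=9) cum 284
  x=12 (Ashton, w=30) cum 314
⇒ x* = 3
y-coordinate, sorted with cumulative weight:
  y=2 (Granby, w=9) cum 9
  y=2 (Elwood, w=45) cum 54
  y=3 (Calder, w=30) cum 84
  y=3 (Ashton, w=30) cum 114
  y=3 (Denby, w=20) cum 134
  y=4 (Brookfield, w=90) cum 224  ← median
  y=6 (Fenton, w=90) cum 314
⇒ y* = 4

(3, 4)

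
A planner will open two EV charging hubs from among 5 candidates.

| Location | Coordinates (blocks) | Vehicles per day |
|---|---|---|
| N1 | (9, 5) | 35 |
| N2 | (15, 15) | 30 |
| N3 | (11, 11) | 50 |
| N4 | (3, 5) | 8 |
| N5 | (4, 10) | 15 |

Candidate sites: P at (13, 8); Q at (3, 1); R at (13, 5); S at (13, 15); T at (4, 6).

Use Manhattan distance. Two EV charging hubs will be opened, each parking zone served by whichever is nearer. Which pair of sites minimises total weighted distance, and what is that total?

Evaluate every pair (each demand assigned to the nearer of the two):
  {S, T}: total = 646
  {R, S}: total = 790
  {P, T}: total = 806
  {P, S}: total = 824
  {Q, S}: total = 892
  {P, R}: total = 905
  {P, Q}: total = 947
  {R, T}: total = 976
  {Q, R}: total = 1082
  {Q, T}: total = 1486
Best pair: {S, T} with total 646.

{S, T}, total 646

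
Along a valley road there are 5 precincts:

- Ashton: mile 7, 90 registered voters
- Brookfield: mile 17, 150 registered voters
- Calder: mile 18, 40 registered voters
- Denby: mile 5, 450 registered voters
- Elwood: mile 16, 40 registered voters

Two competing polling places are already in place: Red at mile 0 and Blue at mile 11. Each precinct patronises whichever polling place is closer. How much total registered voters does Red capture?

450

The indifferent point is the midpoint (0+11)/2 = 5.5; precincts left of it (closer to Red at 0) go to Red, those right go to Blue.
  Denby at 5 (w=450) → Red
  Ashton at 7 (w=90) → Blue
  Elwood at 16 (w=40) → Blue
  Brookfield at 17 (w=150) → Blue
  Calder at 18 (w=40) → Blue
Red captures 450; Blue captures 320.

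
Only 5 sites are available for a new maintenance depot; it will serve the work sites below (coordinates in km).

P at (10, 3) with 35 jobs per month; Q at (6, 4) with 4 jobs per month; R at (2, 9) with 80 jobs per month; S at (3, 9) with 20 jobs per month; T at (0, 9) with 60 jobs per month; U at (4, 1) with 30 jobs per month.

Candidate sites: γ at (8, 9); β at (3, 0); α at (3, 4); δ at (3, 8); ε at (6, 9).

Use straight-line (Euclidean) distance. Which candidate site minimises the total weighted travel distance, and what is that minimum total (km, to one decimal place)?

δ, total 856.1 km

Total weighted distance at each candidate:
  γ (8, 9): total = 1571.2
  β (3, 0): total = 1802.6
  α (3, 4): total = 1212.1
  δ (3, 8): total = 856.1
  ε (6, 9): total = 1259.8
Minimum is at δ with total 856.1 km.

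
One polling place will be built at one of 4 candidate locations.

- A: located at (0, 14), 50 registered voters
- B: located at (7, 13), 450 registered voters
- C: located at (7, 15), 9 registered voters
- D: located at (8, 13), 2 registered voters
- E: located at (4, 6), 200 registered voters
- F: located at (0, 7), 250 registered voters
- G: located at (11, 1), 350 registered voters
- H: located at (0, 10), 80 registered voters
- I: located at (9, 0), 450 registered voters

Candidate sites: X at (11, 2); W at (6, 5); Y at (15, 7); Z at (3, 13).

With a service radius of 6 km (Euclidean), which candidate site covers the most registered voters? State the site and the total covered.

X, covering 800

Coverage radius r = 6 km; a point is covered iff (Δx)²+(Δy)² ≤ 6² = 36.
  X (11, 2): covers {G, I} → 800
  W (6, 5): covers {E, I} → 650
  Y (15, 7): covers {none} → 0
  Z (3, 13): covers {A, B, C, D, H} → 591
Maximum coverage at X: 800 registered voters.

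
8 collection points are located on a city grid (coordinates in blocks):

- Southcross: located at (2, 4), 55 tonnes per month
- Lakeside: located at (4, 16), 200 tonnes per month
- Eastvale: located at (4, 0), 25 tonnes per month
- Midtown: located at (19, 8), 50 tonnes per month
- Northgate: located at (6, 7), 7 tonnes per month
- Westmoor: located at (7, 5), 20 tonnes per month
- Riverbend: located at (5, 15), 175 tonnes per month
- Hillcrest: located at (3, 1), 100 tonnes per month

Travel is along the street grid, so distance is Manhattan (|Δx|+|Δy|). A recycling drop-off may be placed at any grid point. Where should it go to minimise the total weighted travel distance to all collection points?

(4, 15)

Manhattan distance separates: Σwᵢ(|x−xᵢ|+|y−yᵢ|) = Σwᵢ|x−xᵢ| + Σwᵢ|y−yᵢ|, so x and y are optimised independently as 1-D weighted medians.
Total weight W = 632; half = 316.
x-coordinate, sorted with cumulative weight:
  x=2 (Southcross, w=55) cum 55
  x=3 (Hillcrest, w=100) cum 155
  x=4 (Lakeside, w=200) cum 355  ← median
  x=4 (Eastvale, w=25) cum 380
  x=5 (Riverbend, w=175) cum 555
  x=6 (Northgate, w=7) cum 562
  x=7 (Westmoor, w=20) cum 582
  x=19 (Midtown, w=50) cum 632
⇒ x* = 4
y-coordinate, sorted with cumulative weight:
  y=0 (Eastvale, w=25) cum 25
  y=1 (Hillcrest, w=100) cum 125
  y=4 (Southcross, w=55) cum 180
  y=5 (Westmoor, w=20) cum 200
  y=7 (Northgate, w=7) cum 207
  y=8 (Midtown, w=50) cum 257
  y=15 (Riverbend, w=175) cum 432  ← median
  y=16 (Lakeside, w=200) cum 632
⇒ y* = 15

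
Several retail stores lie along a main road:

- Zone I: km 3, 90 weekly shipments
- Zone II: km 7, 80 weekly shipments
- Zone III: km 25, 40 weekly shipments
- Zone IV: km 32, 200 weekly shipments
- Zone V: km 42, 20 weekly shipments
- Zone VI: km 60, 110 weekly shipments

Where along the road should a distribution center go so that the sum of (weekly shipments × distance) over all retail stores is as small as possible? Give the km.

For a sum of weighted absolute distances on a line, the optimum is the weighted median (not the mean). Total weight W = 540; half-weight = 270.
Sort by position and accumulate weight:
  km 3 (Zone I, w=90) → cum 90
  km 7 (Zone II, w=80) → cum 170
  km 25 (Zone III, w=40) → cum 210
  km 32 (Zone IV, w=200) → cum 410  ≥ 270 → median here
  km 42 (Zone V, w=20) → cum 430
  km 60 (Zone VI, w=110) → cum 540
Optimal location: km 32.

x = 32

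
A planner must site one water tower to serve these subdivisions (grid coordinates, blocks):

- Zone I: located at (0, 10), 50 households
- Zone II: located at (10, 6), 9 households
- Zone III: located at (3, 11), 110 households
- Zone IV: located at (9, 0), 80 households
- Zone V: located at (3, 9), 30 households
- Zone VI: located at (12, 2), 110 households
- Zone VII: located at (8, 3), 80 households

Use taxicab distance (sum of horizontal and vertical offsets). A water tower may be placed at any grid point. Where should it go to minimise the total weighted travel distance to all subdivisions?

Manhattan distance separates: Σwᵢ(|x−xᵢ|+|y−yᵢ|) = Σwᵢ|x−xᵢ| + Σwᵢ|y−yᵢ|, so x and y are optimised independently as 1-D weighted medians.
Total weight W = 469; half = 234.5.
x-coordinate, sorted with cumulative weight:
  x=0 (Zone I, w=50) cum 50
  x=3 (Zone III, w=110) cum 160
  x=3 (Zone V, w=30) cum 190
  x=8 (Zone VII, w=80) cum 270  ← median
  x=9 (Zone IV, w=80) cum 350
  x=10 (Zone II, w=9) cum 359
  x=12 (Zone VI, w=110) cum 469
⇒ x* = 8
y-coordinate, sorted with cumulative weight:
  y=0 (Zone IV, w=80) cum 80
  y=2 (Zone VI, w=110) cum 190
  y=3 (Zone VII, w=80) cum 270  ← median
  y=6 (Zone II, w=9) cum 279
  y=9 (Zone V, w=30) cum 309
  y=10 (Zone I, w=50) cum 359
  y=11 (Zone III, w=110) cum 469
⇒ y* = 3

(8, 3)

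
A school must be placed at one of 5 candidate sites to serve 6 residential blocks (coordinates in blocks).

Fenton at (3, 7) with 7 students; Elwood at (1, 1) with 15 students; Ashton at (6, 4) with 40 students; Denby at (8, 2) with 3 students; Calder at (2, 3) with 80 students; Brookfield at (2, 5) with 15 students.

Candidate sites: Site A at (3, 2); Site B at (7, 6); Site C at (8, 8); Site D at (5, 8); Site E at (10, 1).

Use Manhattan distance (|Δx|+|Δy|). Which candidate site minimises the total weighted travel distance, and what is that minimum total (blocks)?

Total weighted distance at each candidate:
  Site A (3, 2): total = 515
  Site B (7, 6): total = 1065
  Site C (8, 8): total = 1525
  Site D (5, 8): total = 1143
  Site E (10, 1): total = 1495
Minimum is at Site A with total 515 blocks.

Site A, total 515 blocks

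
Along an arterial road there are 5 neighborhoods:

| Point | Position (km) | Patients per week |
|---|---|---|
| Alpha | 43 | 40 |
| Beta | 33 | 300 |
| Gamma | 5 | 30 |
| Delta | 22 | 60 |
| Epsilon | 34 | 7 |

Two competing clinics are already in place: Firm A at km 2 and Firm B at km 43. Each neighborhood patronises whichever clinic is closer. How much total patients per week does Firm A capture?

90

The indifferent point is the midpoint (2+43)/2 = 22.5; neighborhoods left of it (closer to Firm A at 2) go to Firm A, those right go to Firm B.
  Gamma at 5 (w=30) → Firm A
  Delta at 22 (w=60) → Firm A
  Beta at 33 (w=300) → Firm B
  Epsilon at 34 (w=7) → Firm B
  Alpha at 43 (w=40) → Firm B
Firm A captures 90; Firm B captures 347.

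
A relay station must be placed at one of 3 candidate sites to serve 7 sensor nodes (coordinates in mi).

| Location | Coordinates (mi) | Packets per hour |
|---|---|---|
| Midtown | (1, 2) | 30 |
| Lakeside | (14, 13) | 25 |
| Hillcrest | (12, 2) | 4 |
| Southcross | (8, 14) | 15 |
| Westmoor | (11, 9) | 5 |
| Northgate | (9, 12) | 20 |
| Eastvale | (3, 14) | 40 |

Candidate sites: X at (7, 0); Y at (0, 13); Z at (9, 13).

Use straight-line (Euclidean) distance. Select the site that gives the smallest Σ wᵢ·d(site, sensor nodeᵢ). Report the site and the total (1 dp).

Total weighted distance at each candidate:
  X (7, 0): total = 1665.9
  Y (0, 13): total = 1233.5
  Z (9, 13): total = 885.5
Minimum is at Z with total 885.5 mi.

Z, total 885.5 mi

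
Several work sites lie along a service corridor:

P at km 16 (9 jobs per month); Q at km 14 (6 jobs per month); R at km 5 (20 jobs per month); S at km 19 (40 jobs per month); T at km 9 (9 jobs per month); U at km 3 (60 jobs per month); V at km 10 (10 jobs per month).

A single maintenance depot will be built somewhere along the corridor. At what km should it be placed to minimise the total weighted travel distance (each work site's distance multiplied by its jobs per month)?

x = 5

For a sum of weighted absolute distances on a line, the optimum is the weighted median (not the mean). Total weight W = 154; half-weight = 77.
Sort by position and accumulate weight:
  km 3 (U, w=60) → cum 60
  km 5 (R, w=20) → cum 80  ≥ 77 → median here
  km 9 (T, w=9) → cum 89
  km 10 (V, w=10) → cum 99
  km 14 (Q, w=6) → cum 105
  km 16 (P, w=9) → cum 114
  km 19 (S, w=40) → cum 154
Optimal location: km 5.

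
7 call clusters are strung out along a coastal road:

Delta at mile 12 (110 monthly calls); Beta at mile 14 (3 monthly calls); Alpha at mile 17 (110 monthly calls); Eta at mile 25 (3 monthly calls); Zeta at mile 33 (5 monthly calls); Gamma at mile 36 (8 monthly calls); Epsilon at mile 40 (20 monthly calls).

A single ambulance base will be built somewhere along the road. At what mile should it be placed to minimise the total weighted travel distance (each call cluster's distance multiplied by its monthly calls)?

x = 17

For a sum of weighted absolute distances on a line, the optimum is the weighted median (not the mean). Total weight W = 259; half-weight = 129.5.
Sort by position and accumulate weight:
  mile 12 (Delta, w=110) → cum 110
  mile 14 (Beta, w=3) → cum 113
  mile 17 (Alpha, w=110) → cum 223  ≥ 129.5 → median here
  mile 25 (Eta, w=3) → cum 226
  mile 33 (Zeta, w=5) → cum 231
  mile 36 (Gamma, w=8) → cum 239
  mile 40 (Epsilon, w=20) → cum 259
Optimal location: mile 17.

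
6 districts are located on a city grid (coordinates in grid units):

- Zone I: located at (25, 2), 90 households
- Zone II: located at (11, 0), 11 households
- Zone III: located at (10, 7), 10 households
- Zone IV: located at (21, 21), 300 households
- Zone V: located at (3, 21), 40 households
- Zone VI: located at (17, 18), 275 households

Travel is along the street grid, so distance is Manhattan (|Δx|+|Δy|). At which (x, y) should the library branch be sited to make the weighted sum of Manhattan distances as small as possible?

Manhattan distance separates: Σwᵢ(|x−xᵢ|+|y−yᵢ|) = Σwᵢ|x−xᵢ| + Σwᵢ|y−yᵢ|, so x and y are optimised independently as 1-D weighted medians.
Total weight W = 726; half = 363.
x-coordinate, sorted with cumulative weight:
  x=3 (Zone V, w=40) cum 40
  x=10 (Zone III, w=10) cum 50
  x=11 (Zone II, w=11) cum 61
  x=17 (Zone VI, w=275) cum 336
  x=21 (Zone IV, w=300) cum 636  ← median
  x=25 (Zone I, w=90) cum 726
⇒ x* = 21
y-coordinate, sorted with cumulative weight:
  y=0 (Zone II, w=11) cum 11
  y=2 (Zone I, w=90) cum 101
  y=7 (Zone III, w=10) cum 111
  y=18 (Zone VI, w=275) cum 386  ← median
  y=21 (Zone IV, w=300) cum 686
  y=21 (Zone V, w=40) cum 726
⇒ y* = 18

(21, 18)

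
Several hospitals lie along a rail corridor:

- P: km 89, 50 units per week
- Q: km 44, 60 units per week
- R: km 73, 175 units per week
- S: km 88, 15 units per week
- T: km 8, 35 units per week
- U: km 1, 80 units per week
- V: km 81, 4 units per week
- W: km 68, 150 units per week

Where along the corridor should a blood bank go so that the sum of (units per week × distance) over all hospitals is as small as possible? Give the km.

x = 68

For a sum of weighted absolute distances on a line, the optimum is the weighted median (not the mean). Total weight W = 569; half-weight = 284.5.
Sort by position and accumulate weight:
  km 1 (U, w=80) → cum 80
  km 8 (T, w=35) → cum 115
  km 44 (Q, w=60) → cum 175
  km 68 (W, w=150) → cum 325  ≥ 284.5 → median here
  km 73 (R, w=175) → cum 500
  km 81 (V, w=4) → cum 504
  km 88 (S, w=15) → cum 519
  km 89 (P, w=50) → cum 569
Optimal location: km 68.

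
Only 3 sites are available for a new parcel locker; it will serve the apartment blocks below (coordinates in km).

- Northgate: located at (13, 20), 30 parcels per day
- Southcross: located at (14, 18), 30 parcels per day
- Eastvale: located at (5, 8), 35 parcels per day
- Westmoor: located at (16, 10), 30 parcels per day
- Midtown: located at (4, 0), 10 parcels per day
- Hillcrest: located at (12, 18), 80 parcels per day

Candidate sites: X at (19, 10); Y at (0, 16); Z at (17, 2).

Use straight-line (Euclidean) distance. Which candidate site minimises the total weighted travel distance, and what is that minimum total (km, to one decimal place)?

X, total 2248.5 km

Total weighted distance at each candidate:
  X (19, 10): total = 2248.5
  Y (0, 16): total = 2813.3
  Z (17, 2): total = 3225.6
Minimum is at X with total 2248.5 km.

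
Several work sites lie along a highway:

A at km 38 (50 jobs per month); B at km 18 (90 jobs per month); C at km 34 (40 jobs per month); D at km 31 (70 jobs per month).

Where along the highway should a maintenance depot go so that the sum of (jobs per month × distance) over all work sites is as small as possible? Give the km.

For a sum of weighted absolute distances on a line, the optimum is the weighted median (not the mean). Total weight W = 250; half-weight = 125.
Sort by position and accumulate weight:
  km 18 (B, w=90) → cum 90
  km 31 (D, w=70) → cum 160  ≥ 125 → median here
  km 34 (C, w=40) → cum 200
  km 38 (A, w=50) → cum 250
Optimal location: km 31.

x = 31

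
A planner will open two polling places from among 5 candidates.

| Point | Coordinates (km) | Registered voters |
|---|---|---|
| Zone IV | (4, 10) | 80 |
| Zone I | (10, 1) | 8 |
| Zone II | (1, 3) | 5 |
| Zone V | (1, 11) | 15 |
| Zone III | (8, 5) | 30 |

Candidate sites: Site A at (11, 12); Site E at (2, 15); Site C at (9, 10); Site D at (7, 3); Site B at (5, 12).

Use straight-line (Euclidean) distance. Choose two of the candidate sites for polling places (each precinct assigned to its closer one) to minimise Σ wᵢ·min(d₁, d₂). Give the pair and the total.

{Site D, Site B}, total 366.7

Evaluate every pair (each demand assigned to the nearer of the two):
  {Site D, Site B}: total = 366.7
  {Site C, Site B}: total = 515.4
  {Site A, Site B}: total = 606.8
  {Site E, Site B}: total = 615.1
  {Site E, Site D}: total = 618.6
  {Site C, Site D}: total = 646.9
  {Site E, Site C}: total = 740.4
  {Site A, Site C}: total = 799.5
  {Site A, Site D}: total = 858.3
  {Site A, Site E}: total = 869.7
Best pair: {Site D, Site B} with total 366.7.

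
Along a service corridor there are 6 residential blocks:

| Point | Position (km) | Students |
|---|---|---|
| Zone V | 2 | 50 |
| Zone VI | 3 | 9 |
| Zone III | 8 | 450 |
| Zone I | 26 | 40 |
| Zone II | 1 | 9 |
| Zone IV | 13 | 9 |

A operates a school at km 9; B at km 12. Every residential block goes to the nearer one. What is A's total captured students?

518

The indifferent point is the midpoint (9+12)/2 = 10.5; residential blocks left of it (closer to A at 9) go to A, those right go to B.
  Zone II at 1 (w=9) → A
  Zone V at 2 (w=50) → A
  Zone VI at 3 (w=9) → A
  Zone III at 8 (w=450) → A
  Zone IV at 13 (w=9) → B
  Zone I at 26 (w=40) → B
A captures 518; B captures 49.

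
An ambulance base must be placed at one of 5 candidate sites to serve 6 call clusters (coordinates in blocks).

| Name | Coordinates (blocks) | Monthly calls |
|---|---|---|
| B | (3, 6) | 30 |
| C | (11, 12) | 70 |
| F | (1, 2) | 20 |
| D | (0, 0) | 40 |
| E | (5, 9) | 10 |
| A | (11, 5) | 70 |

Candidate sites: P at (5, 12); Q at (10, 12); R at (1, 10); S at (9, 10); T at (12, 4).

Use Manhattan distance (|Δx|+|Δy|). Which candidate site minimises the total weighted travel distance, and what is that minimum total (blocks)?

Total weighted distance at each candidate:
  P (5, 12): total = 2560
  Q (10, 12): total = 2360
  R (1, 10): total = 2720
  S (9, 10): total = 2200
  T (12, 4): total = 2120
Minimum is at T with total 2120 blocks.

T, total 2120 blocks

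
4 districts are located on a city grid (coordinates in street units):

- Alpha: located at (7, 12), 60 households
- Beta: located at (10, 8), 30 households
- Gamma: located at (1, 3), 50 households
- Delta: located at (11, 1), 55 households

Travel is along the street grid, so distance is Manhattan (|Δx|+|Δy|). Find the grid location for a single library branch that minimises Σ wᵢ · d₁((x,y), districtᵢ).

Manhattan distance separates: Σwᵢ(|x−xᵢ|+|y−yᵢ|) = Σwᵢ|x−xᵢ| + Σwᵢ|y−yᵢ|, so x and y are optimised independently as 1-D weighted medians.
Total weight W = 195; half = 97.5.
x-coordinate, sorted with cumulative weight:
  x=1 (Gamma, w=50) cum 50
  x=7 (Alpha, w=60) cum 110  ← median
  x=10 (Beta, w=30) cum 140
  x=11 (Delta, w=55) cum 195
⇒ x* = 7
y-coordinate, sorted with cumulative weight:
  y=1 (Delta, w=55) cum 55
  y=3 (Gamma, w=50) cum 105  ← median
  y=8 (Beta, w=30) cum 135
  y=12 (Alpha, w=60) cum 195
⇒ y* = 3

(7, 3)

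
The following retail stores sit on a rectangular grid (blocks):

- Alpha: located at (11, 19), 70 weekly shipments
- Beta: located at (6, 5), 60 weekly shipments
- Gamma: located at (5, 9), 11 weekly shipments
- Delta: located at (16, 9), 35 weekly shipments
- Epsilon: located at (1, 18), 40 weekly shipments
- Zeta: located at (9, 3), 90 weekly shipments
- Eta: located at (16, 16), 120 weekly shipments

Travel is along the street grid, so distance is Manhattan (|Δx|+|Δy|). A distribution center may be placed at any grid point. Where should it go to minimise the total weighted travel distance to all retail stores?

(11, 16)

Manhattan distance separates: Σwᵢ(|x−xᵢ|+|y−yᵢ|) = Σwᵢ|x−xᵢ| + Σwᵢ|y−yᵢ|, so x and y are optimised independently as 1-D weighted medians.
Total weight W = 426; half = 213.
x-coordinate, sorted with cumulative weight:
  x=1 (Epsilon, w=40) cum 40
  x=5 (Gamma, w=11) cum 51
  x=6 (Beta, w=60) cum 111
  x=9 (Zeta, w=90) cum 201
  x=11 (Alpha, w=70) cum 271  ← median
  x=16 (Delta, w=35) cum 306
  x=16 (Eta, w=120) cum 426
⇒ x* = 11
y-coordinate, sorted with cumulative weight:
  y=3 (Zeta, w=90) cum 90
  y=5 (Beta, w=60) cum 150
  y=9 (Gamma, w=11) cum 161
  y=9 (Delta, w=35) cum 196
  y=16 (Eta, w=120) cum 316  ← median
  y=18 (Epsilon, w=40) cum 356
  y=19 (Alpha, w=70) cum 426
⇒ y* = 16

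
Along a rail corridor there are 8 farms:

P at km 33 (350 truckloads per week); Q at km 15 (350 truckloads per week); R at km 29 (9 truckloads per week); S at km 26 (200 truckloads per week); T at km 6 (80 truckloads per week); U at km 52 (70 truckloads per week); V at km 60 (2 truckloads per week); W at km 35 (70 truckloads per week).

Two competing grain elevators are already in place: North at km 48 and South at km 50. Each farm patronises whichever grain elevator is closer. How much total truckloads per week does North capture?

The indifferent point is the midpoint (48+50)/2 = 49; farms left of it (closer to North at 48) go to North, those right go to South.
  T at 6 (w=80) → North
  Q at 15 (w=350) → North
  S at 26 (w=200) → North
  R at 29 (w=9) → North
  P at 33 (w=350) → North
  W at 35 (w=70) → North
  U at 52 (w=70) → South
  V at 60 (w=2) → South
North captures 1059; South captures 72.

1059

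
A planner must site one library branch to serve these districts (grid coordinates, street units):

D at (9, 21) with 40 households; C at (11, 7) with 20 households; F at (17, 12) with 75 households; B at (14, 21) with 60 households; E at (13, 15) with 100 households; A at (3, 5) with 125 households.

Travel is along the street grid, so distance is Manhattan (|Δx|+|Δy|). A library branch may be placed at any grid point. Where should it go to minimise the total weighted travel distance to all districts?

(13, 12)

Manhattan distance separates: Σwᵢ(|x−xᵢ|+|y−yᵢ|) = Σwᵢ|x−xᵢ| + Σwᵢ|y−yᵢ|, so x and y are optimised independently as 1-D weighted medians.
Total weight W = 420; half = 210.
x-coordinate, sorted with cumulative weight:
  x=3 (A, w=125) cum 125
  x=9 (D, w=40) cum 165
  x=11 (C, w=20) cum 185
  x=13 (E, w=100) cum 285  ← median
  x=14 (B, w=60) cum 345
  x=17 (F, w=75) cum 420
⇒ x* = 13
y-coordinate, sorted with cumulative weight:
  y=5 (A, w=125) cum 125
  y=7 (C, w=20) cum 145
  y=12 (F, w=75) cum 220  ← median
  y=15 (E, w=100) cum 320
  y=21 (D, w=40) cum 360
  y=21 (B, w=60) cum 420
⇒ y* = 12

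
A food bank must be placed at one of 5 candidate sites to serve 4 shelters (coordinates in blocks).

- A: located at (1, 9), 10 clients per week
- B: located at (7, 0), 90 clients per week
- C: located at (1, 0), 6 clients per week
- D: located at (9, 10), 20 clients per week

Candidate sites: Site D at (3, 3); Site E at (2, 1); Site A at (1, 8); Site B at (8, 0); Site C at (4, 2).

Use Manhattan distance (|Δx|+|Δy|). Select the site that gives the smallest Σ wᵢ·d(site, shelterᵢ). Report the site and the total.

Site B, total 512 blocks

Total weighted distance at each candidate:
  Site D (3, 3): total = 1000
  Site E (2, 1): total = 962
  Site A (1, 8): total = 1518
  Site B (8, 0): total = 512
  Site C (4, 2): total = 840
Minimum is at Site B with total 512 blocks.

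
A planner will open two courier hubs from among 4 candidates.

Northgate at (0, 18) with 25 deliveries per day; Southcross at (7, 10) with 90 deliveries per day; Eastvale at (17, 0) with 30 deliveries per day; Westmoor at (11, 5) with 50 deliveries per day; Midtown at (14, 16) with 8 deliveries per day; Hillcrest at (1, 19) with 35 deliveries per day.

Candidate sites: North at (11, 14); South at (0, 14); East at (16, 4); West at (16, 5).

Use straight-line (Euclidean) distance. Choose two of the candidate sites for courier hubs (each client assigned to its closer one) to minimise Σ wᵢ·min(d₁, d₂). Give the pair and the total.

Evaluate every pair (each demand assigned to the nearer of the two):
  {South, East}: total = 1480.0
  {South, West}: total = 1496.5
  {North, East}: total = 1600.5
  {North, West}: total = 1624.9
  {North, South}: total = 1723.4
  {East, West}: total = 2623.3
Best pair: {South, East} with total 1480.0.

{South, East}, total 1480.0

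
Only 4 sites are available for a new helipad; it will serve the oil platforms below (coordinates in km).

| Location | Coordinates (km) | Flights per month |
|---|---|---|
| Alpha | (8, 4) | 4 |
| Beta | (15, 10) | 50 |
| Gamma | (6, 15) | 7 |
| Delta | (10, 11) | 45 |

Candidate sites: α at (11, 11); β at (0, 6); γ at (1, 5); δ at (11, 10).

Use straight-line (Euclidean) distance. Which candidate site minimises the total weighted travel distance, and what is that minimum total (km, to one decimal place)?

Total weighted distance at each candidate:
  α (11, 11): total = 326.4
  β (0, 6): total = 1388.0
  γ (1, 5): total = 1336.6
  δ (11, 10): total = 340.0
Minimum is at α with total 326.4 km.

α, total 326.4 km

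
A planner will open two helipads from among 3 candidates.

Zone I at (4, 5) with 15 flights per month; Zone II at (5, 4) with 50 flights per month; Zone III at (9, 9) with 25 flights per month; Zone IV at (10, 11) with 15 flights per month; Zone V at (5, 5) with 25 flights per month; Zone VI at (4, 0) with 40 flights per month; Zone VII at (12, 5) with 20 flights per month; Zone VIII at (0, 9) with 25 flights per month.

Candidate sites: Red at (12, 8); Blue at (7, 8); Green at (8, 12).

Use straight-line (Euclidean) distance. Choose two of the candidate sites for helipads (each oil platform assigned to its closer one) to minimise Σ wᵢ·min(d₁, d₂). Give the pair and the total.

Evaluate every pair (each demand assigned to the nearer of the two):
  {Red, Blue}: total = 1065.9
  {Blue, Green}: total = 1102.0
  {Red, Green}: total = 1553.2
Best pair: {Red, Blue} with total 1065.9.

{Red, Blue}, total 1065.9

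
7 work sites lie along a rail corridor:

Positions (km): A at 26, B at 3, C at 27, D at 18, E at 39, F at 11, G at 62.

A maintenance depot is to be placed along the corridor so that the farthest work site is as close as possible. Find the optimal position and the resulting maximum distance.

The 1-center on a line is the midpoint of the two extreme points: leftmost at 3, rightmost at 62.
Optimal location = (3 + 62)/2 = 32.5; maximum distance = (62 − 3)/2 = 29.5.

location 32.5, max distance 29.5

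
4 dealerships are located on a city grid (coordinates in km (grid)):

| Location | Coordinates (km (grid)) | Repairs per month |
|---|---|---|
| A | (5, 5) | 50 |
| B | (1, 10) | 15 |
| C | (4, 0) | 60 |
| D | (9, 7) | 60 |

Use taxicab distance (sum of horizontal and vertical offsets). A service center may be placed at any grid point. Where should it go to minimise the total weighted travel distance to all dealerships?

Manhattan distance separates: Σwᵢ(|x−xᵢ|+|y−yᵢ|) = Σwᵢ|x−xᵢ| + Σwᵢ|y−yᵢ|, so x and y are optimised independently as 1-D weighted medians.
Total weight W = 185; half = 92.5.
x-coordinate, sorted with cumulative weight:
  x=1 (B, w=15) cum 15
  x=4 (C, w=60) cum 75
  x=5 (A, w=50) cum 125  ← median
  x=9 (D, w=60) cum 185
⇒ x* = 5
y-coordinate, sorted with cumulative weight:
  y=0 (C, w=60) cum 60
  y=5 (A, w=50) cum 110  ← median
  y=7 (D, w=60) cum 170
  y=10 (B, w=15) cum 185
⇒ y* = 5

(5, 5)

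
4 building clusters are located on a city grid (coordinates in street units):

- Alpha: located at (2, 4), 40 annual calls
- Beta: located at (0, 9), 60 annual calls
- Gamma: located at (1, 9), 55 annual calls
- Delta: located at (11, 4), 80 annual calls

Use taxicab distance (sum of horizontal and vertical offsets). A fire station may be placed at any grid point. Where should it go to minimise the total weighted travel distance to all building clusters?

(2, 4)

Manhattan distance separates: Σwᵢ(|x−xᵢ|+|y−yᵢ|) = Σwᵢ|x−xᵢ| + Σwᵢ|y−yᵢ|, so x and y are optimised independently as 1-D weighted medians.
Total weight W = 235; half = 117.5.
x-coordinate, sorted with cumulative weight:
  x=0 (Beta, w=60) cum 60
  x=1 (Gamma, w=55) cum 115
  x=2 (Alpha, w=40) cum 155  ← median
  x=11 (Delta, w=80) cum 235
⇒ x* = 2
y-coordinate, sorted with cumulative weight:
  y=4 (Alpha, w=40) cum 40
  y=4 (Delta, w=80) cum 120  ← median
  y=9 (Beta, w=60) cum 180
  y=9 (Gamma, w=55) cum 235
⇒ y* = 4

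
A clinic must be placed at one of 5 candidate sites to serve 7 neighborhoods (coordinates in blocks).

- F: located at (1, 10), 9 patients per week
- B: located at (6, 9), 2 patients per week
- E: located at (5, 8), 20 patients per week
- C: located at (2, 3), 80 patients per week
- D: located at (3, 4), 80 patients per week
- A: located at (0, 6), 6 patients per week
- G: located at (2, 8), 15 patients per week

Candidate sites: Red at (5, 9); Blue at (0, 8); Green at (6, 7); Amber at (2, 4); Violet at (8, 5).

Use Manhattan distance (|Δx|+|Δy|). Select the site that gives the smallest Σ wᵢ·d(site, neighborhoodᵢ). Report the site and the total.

Amber, total 465 blocks

Total weighted distance at each candidate:
  Red (5, 9): total = 1455
  Blue (0, 8): total = 1303
  Green (6, 7): total = 1353
  Amber (2, 4): total = 465
  Violet (8, 5): total = 1549
Minimum is at Amber with total 465 blocks.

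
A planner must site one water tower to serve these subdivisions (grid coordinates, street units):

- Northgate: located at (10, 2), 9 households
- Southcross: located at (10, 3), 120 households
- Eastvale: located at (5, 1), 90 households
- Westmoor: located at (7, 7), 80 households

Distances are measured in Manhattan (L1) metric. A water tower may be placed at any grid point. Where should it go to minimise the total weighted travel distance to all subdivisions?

(7, 3)

Manhattan distance separates: Σwᵢ(|x−xᵢ|+|y−yᵢ|) = Σwᵢ|x−xᵢ| + Σwᵢ|y−yᵢ|, so x and y are optimised independently as 1-D weighted medians.
Total weight W = 299; half = 149.5.
x-coordinate, sorted with cumulative weight:
  x=5 (Eastvale, w=90) cum 90
  x=7 (Westmoor, w=80) cum 170  ← median
  x=10 (Northgate, w=9) cum 179
  x=10 (Southcross, w=120) cum 299
⇒ x* = 7
y-coordinate, sorted with cumulative weight:
  y=1 (Eastvale, w=90) cum 90
  y=2 (Northgate, w=9) cum 99
  y=3 (Southcross, w=120) cum 219  ← median
  y=7 (Westmoor, w=80) cum 299
⇒ y* = 3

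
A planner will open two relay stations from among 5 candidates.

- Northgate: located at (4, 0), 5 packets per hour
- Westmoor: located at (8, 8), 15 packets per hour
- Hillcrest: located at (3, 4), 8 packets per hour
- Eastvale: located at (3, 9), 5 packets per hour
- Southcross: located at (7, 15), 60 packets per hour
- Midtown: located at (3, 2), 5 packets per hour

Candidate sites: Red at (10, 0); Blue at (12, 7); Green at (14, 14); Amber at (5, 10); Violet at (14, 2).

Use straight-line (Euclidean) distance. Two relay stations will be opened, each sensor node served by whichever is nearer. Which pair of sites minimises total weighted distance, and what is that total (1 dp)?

Evaluate every pair (each demand assigned to the nearer of the two):
  {Red, Amber}: total = 505.4
  {Blue, Amber}: total = 530.5
  {Green, Amber}: total = 530.5
  {Amber, Violet}: total = 530.5
  {Blue, Green}: total = 712.7
  {Red, Green}: total = 735.9
  {Red, Blue}: total = 804.9
  {Green, Violet}: total = 807.4
  {Blue, Violet}: total = 852.3
  {Red, Violet}: total = 1197.5
Best pair: {Red, Amber} with total 505.4.

{Red, Amber}, total 505.4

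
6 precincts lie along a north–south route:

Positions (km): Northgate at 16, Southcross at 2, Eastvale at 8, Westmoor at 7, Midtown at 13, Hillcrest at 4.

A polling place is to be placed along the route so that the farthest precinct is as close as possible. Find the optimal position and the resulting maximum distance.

The 1-center on a line is the midpoint of the two extreme points: leftmost at 2, rightmost at 16.
Optimal location = (2 + 16)/2 = 9; maximum distance = (16 − 2)/2 = 7.

location 9, max distance 7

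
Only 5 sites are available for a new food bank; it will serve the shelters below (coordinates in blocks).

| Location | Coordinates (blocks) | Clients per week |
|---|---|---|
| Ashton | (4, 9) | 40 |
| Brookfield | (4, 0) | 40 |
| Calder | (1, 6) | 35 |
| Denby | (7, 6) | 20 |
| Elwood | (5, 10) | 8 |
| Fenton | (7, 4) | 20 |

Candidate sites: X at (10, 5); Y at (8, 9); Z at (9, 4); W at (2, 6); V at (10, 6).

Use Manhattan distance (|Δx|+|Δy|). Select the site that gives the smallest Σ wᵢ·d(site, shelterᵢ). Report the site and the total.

W, total 851 blocks

Total weighted distance at each candidate:
  X (10, 5): total = 1430
  Y (8, 9): total = 1262
  Z (9, 4): total = 1310
  W (2, 6): total = 851
  V (10, 6): total = 1387
Minimum is at W with total 851 blocks.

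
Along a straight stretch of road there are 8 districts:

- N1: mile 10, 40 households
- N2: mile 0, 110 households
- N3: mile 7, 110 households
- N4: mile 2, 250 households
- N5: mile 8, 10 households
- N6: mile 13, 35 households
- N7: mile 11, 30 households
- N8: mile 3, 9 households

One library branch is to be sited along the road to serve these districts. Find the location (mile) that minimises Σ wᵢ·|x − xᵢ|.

For a sum of weighted absolute distances on a line, the optimum is the weighted median (not the mean). Total weight W = 594; half-weight = 297.
Sort by position and accumulate weight:
  mile 0 (N2, w=110) → cum 110
  mile 2 (N4, w=250) → cum 360  ≥ 297 → median here
  mile 3 (N8, w=9) → cum 369
  mile 7 (N3, w=110) → cum 479
  mile 8 (N5, w=10) → cum 489
  mile 10 (N1, w=40) → cum 529
  mile 11 (N7, w=30) → cum 559
  mile 13 (N6, w=35) → cum 594
Optimal location: mile 2.

x = 2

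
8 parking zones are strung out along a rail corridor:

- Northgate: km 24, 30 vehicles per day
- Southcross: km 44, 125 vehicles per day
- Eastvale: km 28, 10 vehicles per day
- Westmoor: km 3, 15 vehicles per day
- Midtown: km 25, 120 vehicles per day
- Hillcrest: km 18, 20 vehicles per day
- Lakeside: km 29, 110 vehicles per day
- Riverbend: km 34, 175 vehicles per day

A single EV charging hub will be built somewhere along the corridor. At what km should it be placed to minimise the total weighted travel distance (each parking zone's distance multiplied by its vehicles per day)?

x = 29

For a sum of weighted absolute distances on a line, the optimum is the weighted median (not the mean). Total weight W = 605; half-weight = 302.5.
Sort by position and accumulate weight:
  km 3 (Westmoor, w=15) → cum 15
  km 18 (Hillcrest, w=20) → cum 35
  km 24 (Northgate, w=30) → cum 65
  km 25 (Midtown, w=120) → cum 185
  km 28 (Eastvale, w=10) → cum 195
  km 29 (Lakeside, w=110) → cum 305  ≥ 302.5 → median here
  km 34 (Riverbend, w=175) → cum 480
  km 44 (Southcross, w=125) → cum 605
Optimal location: km 29.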